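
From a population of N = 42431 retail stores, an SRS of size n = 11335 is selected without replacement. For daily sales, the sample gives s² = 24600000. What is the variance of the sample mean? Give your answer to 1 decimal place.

Under SRS without replacement, Var(ȳ) = (1 − f)·s²/n with f = n/N = 11335/42431 = 0.26713959.
Var(ȳ) = (1 − 0.26713959)·24600000/11335 = 0.73286041·2170.2691 = 1590.5043.

1590.5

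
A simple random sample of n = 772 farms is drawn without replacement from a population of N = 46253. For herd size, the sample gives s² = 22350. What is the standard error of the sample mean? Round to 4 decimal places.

Under SRS without replacement, Var(ȳ) = (1 − f)·s²/n with f = n/N = 772/46253 = 0.01669081.
Var(ȳ) = (1 − 0.01669081)·22350/772 = 0.98330919·28.950777 = 28.467565.
SE(ȳ) = √(28.467565) = 5.3355.

5.3355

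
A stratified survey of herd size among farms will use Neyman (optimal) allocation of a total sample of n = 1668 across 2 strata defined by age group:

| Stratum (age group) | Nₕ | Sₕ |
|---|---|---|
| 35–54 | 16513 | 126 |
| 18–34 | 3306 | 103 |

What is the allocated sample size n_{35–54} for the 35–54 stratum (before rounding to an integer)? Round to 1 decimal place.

1433.4

Neyman allocation: nₕ = n·NₕSₕ / Σⱼ NⱼSⱼ.
Σ NⱼSⱼ = 16513·126 + 3306·103 = 2.421156 × 10^6.
n_{35–54} = 1668·16513·126 / (2.421156 × 10^6) = 1433.4.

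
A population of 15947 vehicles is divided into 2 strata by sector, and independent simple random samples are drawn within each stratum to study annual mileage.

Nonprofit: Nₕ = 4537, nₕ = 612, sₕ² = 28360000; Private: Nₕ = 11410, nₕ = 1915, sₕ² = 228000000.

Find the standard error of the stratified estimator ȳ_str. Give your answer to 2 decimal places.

232.31

Var(ȳ_str) = Σₕ Wₕ²(1 − fₕ)sₕ²/nₕ with Wₕ = Nₕ/N, N = 15947.
Nonprofit: Wₕ = 0.28450492; term = 0.28450492²·(1 − 0.13489090)·28360000/612 = 3244.9294.
Private: Wₕ = 0.71549508; term = 0.71549508²·(1 − 0.16783523)·228000000/1915 = 50721.104.
Sum = 53966.033.
SE = √(53966.033) = 232.31.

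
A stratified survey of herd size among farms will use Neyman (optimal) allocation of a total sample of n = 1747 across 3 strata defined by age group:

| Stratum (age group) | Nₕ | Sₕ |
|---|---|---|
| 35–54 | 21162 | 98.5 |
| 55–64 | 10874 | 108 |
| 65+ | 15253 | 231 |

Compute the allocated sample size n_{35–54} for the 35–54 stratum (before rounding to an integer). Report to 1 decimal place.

Neyman allocation: nₕ = n·NₕSₕ / Σⱼ NⱼSⱼ.
Σ NⱼSⱼ = 21162·98.5 + 10874·108 + 15253·231 = 6.782292 × 10^6.
n_{35–54} = 1747·21162·98.5 / (6.782292 × 10^6) = 536.9.

536.9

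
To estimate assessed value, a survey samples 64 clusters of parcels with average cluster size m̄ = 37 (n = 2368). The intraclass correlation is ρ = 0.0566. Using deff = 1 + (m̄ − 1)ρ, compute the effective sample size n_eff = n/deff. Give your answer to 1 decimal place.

deff = 1 + (37 − 1)·0.0566 = 1 + 2.0376 = 3.0376.
n_eff = 2368 / 3.0376 = 779.6.

779.6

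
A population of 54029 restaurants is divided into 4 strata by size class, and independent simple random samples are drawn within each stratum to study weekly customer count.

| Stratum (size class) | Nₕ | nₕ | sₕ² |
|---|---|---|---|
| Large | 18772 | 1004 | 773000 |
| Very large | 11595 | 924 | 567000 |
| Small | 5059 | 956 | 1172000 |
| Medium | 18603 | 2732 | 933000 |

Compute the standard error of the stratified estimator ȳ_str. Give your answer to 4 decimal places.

12.5395

Var(ȳ_str) = Σₕ Wₕ²(1 − fₕ)sₕ²/nₕ with Wₕ = Nₕ/N, N = 54029.
Large: Wₕ = 0.34744304; term = 0.34744304²·(1 − 0.05348391)·773000/1004 = 87.971301.
Very large: Wₕ = 0.21460697; term = 0.21460697²·(1 − 0.07968952)·567000/924 = 26.009566.
Small: Wₕ = 0.09363490; term = 0.09363490²·(1 − 0.18897015)·1172000/956 = 8.7173013.
Medium: Wₕ = 0.34431509; term = 0.34431509²·(1 − 0.14685803)·933000/2732 = 34.540957.
Sum = 157.23913.
SE = √(157.23913) = 12.5395.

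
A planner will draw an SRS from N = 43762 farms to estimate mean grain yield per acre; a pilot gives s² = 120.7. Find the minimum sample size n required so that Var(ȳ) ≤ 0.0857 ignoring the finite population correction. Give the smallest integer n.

Without fpc, n₀ = s²/D = 120.7/0.0857 = 1408.4014.
Rounding up, n = 1409.

1409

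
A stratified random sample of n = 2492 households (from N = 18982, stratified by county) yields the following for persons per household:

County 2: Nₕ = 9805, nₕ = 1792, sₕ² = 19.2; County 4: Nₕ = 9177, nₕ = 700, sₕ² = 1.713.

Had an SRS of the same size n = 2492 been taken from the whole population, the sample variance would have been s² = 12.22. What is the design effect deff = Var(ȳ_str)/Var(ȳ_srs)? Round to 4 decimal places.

0.6725

Var(ȳ_str) = Σ Wₕ²(1−fₕ)sₕ²/nₕ with Wₕ = Nₕ/18982:
  County 2: (9805/18982)²·(1−1792/9805)·19.2/1792 = 0.0023362646
  County 4: (9177/18982)²·(1−700/9177)·1.713/700 = 5.2834585 × 10^-4
  → Var(ȳ_str) = 0.0028646105.
Var(ȳ_srs) = (1 − 2492/18982)·12.22/2492 = 0.004259924.
deff = 0.0028646105 / 0.004259924 = 0.6725.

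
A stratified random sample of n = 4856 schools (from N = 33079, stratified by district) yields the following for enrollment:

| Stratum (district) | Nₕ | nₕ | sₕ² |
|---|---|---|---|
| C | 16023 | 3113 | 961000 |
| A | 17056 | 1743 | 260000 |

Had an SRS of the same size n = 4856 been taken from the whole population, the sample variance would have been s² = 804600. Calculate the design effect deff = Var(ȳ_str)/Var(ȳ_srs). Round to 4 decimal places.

Var(ȳ_str) = Σ Wₕ²(1−fₕ)sₕ²/nₕ with Wₕ = Nₕ/33079:
  C: (16023/33079)²·(1−3113/16023)·961000/3113 = 58.359236
  A: (17056/33079)²·(1−1743/17056)·260000/1743 = 35.604811
  → Var(ȳ_str) = 93.964047.
Var(ȳ_srs) = (1 − 4856/33079)·804600/4856 = 141.36834.
deff = 93.964047 / 141.36834 = 0.6647.

0.6647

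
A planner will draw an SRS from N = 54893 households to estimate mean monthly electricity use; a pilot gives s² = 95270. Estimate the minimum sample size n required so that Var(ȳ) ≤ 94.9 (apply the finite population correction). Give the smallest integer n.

Without fpc, n₀ = s²/D = 95270/94.9 = 1003.8988.
With fpc, (1 − n/N)·s²/n ≤ D requires n ≥ n₀/(1 + n₀/N) = 1003.8988/(1 + 1003.8988/54893) = 985.8689.
Rounding up, n = 986.

986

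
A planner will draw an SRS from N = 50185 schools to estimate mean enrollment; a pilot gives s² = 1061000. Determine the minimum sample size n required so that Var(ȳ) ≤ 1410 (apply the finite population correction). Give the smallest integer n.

742

Without fpc, n₀ = s²/D = 1061000/1410 = 752.4823.
With fpc, (1 − n/N)·s²/n ≤ D requires n ≥ n₀/(1 + n₀/N) = 752.4823/(1 + 752.4823/50185) = 741.3661.
Rounding up, n = 742.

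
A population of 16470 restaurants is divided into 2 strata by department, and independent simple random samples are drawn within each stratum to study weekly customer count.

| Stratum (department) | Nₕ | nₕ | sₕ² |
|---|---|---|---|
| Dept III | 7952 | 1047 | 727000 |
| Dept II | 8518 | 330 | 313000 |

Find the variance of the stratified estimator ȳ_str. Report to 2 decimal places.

Var(ȳ_str) = Σₕ Wₕ²(1 − fₕ)sₕ²/nₕ with Wₕ = Nₕ/N, N = 16470.
Dept III: Wₕ = 0.48281724; term = 0.48281724²·(1 − 0.13166499)·727000/1047 = 140.55315.
Dept II: Wₕ = 0.51718276; term = 0.51718276²·(1 − 0.03874149)·313000/330 = 243.87016.
Sum = 384.42331.

384.42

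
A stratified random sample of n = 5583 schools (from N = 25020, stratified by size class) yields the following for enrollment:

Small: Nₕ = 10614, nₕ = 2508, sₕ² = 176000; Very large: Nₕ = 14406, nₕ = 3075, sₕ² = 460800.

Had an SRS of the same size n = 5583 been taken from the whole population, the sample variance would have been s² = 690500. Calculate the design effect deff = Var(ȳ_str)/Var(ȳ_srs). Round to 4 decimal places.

Var(ȳ_str) = Σ Wₕ²(1−fₕ)sₕ²/nₕ with Wₕ = Nₕ/25020:
  Small: (10614/25020)²·(1−2508/10614)·176000/2508 = 9.6448662
  Very large: (14406/25020)²·(1−3075/14406)·460800/3075 = 39.075486
  → Var(ȳ_str) = 48.720352.
Var(ȳ_srs) = (1 − 5583/25020)·690500/5583 = 96.081104.
deff = 48.720352 / 96.081104 = 0.5071.

0.5071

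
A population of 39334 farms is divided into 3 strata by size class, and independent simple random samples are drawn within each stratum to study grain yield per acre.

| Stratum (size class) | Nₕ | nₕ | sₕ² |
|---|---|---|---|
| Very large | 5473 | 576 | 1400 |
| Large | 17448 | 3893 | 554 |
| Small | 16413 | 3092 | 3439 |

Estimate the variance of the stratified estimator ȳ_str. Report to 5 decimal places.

Var(ȳ_str) = Σₕ Wₕ²(1 − fₕ)sₕ²/nₕ with Wₕ = Nₕ/N, N = 39334.
Very large: Wₕ = 0.13914171; term = 0.13914171²·(1 − 0.10524392)·1400/576 = 0.042104147.
Large: Wₕ = 0.44358570; term = 0.44358570²·(1 − 0.22312013)·554/3893 = 0.021753759.
Small: Wₕ = 0.41727259; term = 0.41727259²·(1 − 0.18838725)·3439/3092 = 0.1571742.
Sum = 0.22103211.

0.22103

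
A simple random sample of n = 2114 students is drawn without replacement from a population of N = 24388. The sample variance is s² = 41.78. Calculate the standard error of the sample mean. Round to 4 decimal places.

0.1344

Under SRS without replacement, Var(ȳ) = (1 − f)·s²/n with f = n/N = 2114/24388 = 0.08668197.
Var(ȳ) = (1 − 0.08668197)·41.78/2114 = 0.91331803·0.019763482 = 0.018050344.
SE(ȳ) = √(0.018050344) = 0.1344.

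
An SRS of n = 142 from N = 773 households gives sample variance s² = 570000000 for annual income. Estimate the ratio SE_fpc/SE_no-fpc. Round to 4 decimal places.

f = n/N = 142/773 = 0.18369987.
SE_no-fpc = √(s²/n) = 2003.518; SE_fpc = √((1−f)s²/n) = 1810.1651.
Ratio = √(1−f) = 0.90349329.

0.9035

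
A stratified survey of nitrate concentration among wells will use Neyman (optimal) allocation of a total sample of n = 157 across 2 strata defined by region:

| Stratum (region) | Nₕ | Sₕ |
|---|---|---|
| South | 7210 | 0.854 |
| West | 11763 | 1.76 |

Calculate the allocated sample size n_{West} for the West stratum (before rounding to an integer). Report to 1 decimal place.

121.0

Neyman allocation: nₕ = n·NₕSₕ / Σⱼ NⱼSⱼ.
Σ NⱼSⱼ = 7210·0.854 + 11763·1.76 = 26860.22.
n_{West} = 157·11763·1.76 / 26860.22 = 121.0.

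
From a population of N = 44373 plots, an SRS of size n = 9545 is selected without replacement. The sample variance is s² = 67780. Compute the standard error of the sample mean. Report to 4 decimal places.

Under SRS without replacement, Var(ȳ) = (1 − f)·s²/n with f = n/N = 9545/44373 = 0.21510829.
Var(ȳ) = (1 − 0.21510829)·67780/9545 = 0.78489171·7.1011001 = 5.5735946.
SE(ȳ) = √(5.5735946) = 2.3608.

2.3608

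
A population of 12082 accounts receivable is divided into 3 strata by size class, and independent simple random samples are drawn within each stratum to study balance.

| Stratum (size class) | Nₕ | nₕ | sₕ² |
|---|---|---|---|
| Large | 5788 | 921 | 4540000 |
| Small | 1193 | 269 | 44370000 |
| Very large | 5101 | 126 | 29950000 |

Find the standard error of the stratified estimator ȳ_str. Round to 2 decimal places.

Var(ȳ_str) = Σₕ Wₕ²(1 − fₕ)sₕ²/nₕ with Wₕ = Nₕ/N, N = 12082.
Large: Wₕ = 0.47905976; term = 0.47905976²·(1 − 0.15912232)·4540000/921 = 951.28014.
Small: Wₕ = 0.09874193; term = 0.09874193²·(1 − 0.22548198)·44370000/269 = 1245.5808.
Very large: Wₕ = 0.42219831; term = 0.42219831²·(1 − 0.02470104)·29950000/126 = 41323.493.
Sum = 43520.354.
SE = √(43520.354) = 208.62.

208.62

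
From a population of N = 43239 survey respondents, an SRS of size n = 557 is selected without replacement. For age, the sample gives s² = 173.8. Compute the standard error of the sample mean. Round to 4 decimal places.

Under SRS without replacement, Var(ȳ) = (1 − f)·s²/n with f = n/N = 557/43239 = 0.01288189.
Var(ȳ) = (1 − 0.01288189)·173.8/557 = 0.98711811·0.31202873 = 0.30800921.
SE(ȳ) = √(0.30800921) = 0.5550.

0.5550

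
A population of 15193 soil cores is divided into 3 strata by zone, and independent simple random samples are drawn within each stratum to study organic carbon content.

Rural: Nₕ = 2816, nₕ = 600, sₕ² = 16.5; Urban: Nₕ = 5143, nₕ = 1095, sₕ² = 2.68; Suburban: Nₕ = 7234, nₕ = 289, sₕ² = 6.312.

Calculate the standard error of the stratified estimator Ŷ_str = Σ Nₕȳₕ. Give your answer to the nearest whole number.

Var(Ŷ_str) = Σₕ Nₕ²(1 − fₕ)sₕ²/nₕ.
Rural: 2816²·(1 − 600/2816)·16.5/600 = 171607.04.
Urban: 5143²·(1 − 1095/5143)·2.68/1095 = 50953.932.
Suburban: 7234²·(1 − 289/7234)·6.312/289 = 1.0972862 × 10^6.
Sum = 1.3198472 × 10^6.
SE = √(1.3198472 × 10^6) = 1149.

1149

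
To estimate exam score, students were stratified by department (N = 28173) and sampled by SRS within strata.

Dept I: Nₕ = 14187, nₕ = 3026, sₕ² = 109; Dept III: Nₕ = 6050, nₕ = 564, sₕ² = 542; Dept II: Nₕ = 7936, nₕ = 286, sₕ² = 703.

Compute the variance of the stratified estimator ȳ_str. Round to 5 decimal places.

0.23538

Var(ȳ_str) = Σₕ Wₕ²(1 − fₕ)sₕ²/nₕ with Wₕ = Nₕ/N, N = 28173.
Dept I: Wₕ = 0.50356725; term = 0.50356725²·(1 − 0.21329386)·109/3026 = 0.0071859644.
Dept III: Wₕ = 0.21474461; term = 0.21474461²·(1 − 0.09322314)·542/564 = 0.040185111.
Dept II: Wₕ = 0.28168814; term = 0.28168814²·(1 − 0.03603831)·703/286 = 0.18801227.
Sum = 0.23538335.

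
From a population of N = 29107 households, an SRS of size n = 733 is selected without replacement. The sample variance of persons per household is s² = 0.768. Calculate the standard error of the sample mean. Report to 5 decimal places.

Under SRS without replacement, Var(ȳ) = (1 − f)·s²/n with f = n/N = 733/29107 = 0.02518295.
Var(ȳ) = (1 − 0.02518295)·0.768/733 = 0.97481705·0.001047749 = 0.0010213636.
SE(ȳ) = √(0.0010213636) = 0.03196.

0.03196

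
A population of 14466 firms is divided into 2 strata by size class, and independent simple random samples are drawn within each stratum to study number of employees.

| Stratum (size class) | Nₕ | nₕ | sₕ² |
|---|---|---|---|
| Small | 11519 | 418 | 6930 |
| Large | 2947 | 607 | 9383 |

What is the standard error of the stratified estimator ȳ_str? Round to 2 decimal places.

3.26

Var(ȳ_str) = Σₕ Wₕ²(1 − fₕ)sₕ²/nₕ with Wₕ = Nₕ/N, N = 14466.
Small: Wₕ = 0.79628093; term = 0.79628093²·(1 − 0.03628787)·6930/418 = 10.130641.
Large: Wₕ = 0.20371907; term = 0.20371907²·(1 − 0.20597218)·9383/607 = 0.50939197.
Sum = 10.640033.
SE = √(10.640033) = 3.26.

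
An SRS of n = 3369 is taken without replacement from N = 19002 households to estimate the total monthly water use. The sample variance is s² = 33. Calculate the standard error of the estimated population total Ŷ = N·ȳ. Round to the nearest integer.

Var(Ŷ) = N²·Var(ȳ) = N²·(1 − n/N)·s²/n.
f = 3369/19002 = 0.17729713; Var(ȳ) = 0.82270287·33/3369 = 0.0080585322.
Var(Ŷ) = 19002² · 0.0080585322 = 2.9097426 × 10^6.
SE(Ŷ) = √(2.9097426 × 10^6) = 1706.

1706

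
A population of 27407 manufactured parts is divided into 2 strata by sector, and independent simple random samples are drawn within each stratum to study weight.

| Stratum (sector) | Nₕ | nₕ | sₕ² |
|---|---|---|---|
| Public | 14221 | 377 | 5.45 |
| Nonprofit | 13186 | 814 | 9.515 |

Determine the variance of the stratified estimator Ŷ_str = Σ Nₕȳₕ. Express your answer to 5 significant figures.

Var(Ŷ_str) = Σₕ Nₕ²(1 − fₕ)sₕ²/nₕ.
Public: 14221²·(1 − 377/14221)·5.45/377 = 2.8460785 × 10^6.
Nonprofit: 13186²·(1 − 814/13186)·9.515/814 = 1.9069415 × 10^6.
Sum = 4.75302 × 10^6.

4.7530 × 10^6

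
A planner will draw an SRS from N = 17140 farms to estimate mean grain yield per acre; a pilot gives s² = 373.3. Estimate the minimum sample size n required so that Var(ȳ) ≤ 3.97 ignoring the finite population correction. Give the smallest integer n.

95

Without fpc, n₀ = s²/D = 373.3/3.97 = 94.0302.
Rounding up, n = 95.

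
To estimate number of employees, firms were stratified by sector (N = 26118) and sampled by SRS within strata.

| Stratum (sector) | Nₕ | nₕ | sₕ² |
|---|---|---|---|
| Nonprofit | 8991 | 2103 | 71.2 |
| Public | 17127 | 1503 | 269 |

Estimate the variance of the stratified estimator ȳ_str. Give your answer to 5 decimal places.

Var(ȳ_str) = Σₕ Wₕ²(1 − fₕ)sₕ²/nₕ with Wₕ = Nₕ/N, N = 26118.
Nonprofit: Wₕ = 0.34424535; term = 0.34424535²·(1 − 0.23390057)·71.2/2103 = 0.0030737039.
Public: Wₕ = 0.65575465; term = 0.65575465²·(1 − 0.08775617)·269/1503 = 0.070208063.
Sum = 0.073281767.

0.07328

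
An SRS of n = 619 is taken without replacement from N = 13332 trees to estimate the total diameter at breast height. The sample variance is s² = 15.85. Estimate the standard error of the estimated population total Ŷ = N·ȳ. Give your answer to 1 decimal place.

Var(Ŷ) = N²·Var(ȳ) = N²·(1 − n/N)·s²/n.
f = 619/13332 = 0.04642964; Var(ȳ) = 0.95357036·15.85/619 = 0.024416947.
Var(Ŷ) = 13332² · 0.024416947 = 4.3399225 × 10^6.
SE(Ŷ) = √(4.3399225 × 10^6) = 2083.2.

2083.2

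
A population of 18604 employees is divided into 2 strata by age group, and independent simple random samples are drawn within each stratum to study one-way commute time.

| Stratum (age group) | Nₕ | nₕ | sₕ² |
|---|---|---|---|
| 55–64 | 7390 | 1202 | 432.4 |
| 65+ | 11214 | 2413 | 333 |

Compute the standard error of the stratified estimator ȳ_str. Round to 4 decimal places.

Var(ȳ_str) = Σₕ Wₕ²(1 − fₕ)sₕ²/nₕ with Wₕ = Nₕ/N, N = 18604.
55–64: Wₕ = 0.39722640; term = 0.39722640²·(1 − 0.16265223)·432.4/1202 = 0.047529506.
65+: Wₕ = 0.60277360; term = 0.60277360²·(1 − 0.21517746)·333/2413 = 0.039352001.
Sum = 0.086881507.
SE = √(0.086881507) = 0.2948.

0.2948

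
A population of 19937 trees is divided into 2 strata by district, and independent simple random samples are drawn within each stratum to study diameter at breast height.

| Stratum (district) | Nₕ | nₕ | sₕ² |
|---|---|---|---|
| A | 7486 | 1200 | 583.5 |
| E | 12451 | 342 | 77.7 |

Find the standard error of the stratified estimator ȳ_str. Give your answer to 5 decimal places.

0.37913

Var(ȳ_str) = Σₕ Wₕ²(1 − fₕ)sₕ²/nₕ with Wₕ = Nₕ/N, N = 19937.
A: Wₕ = 0.37548277; term = 0.37548277²·(1 − 0.16029923)·583.5/1200 = 0.057565754.
E: Wₕ = 0.62451723; term = 0.62451723²·(1 − 0.02746767)·77.7/342 = 0.086176293.
Sum = 0.14374205.
SE = √(0.14374205) = 0.37913.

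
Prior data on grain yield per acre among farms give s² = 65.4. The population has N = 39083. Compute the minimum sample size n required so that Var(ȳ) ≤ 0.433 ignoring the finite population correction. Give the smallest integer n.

Without fpc, n₀ = s²/D = 65.4/0.433 = 151.0393.
Rounding up, n = 152.

152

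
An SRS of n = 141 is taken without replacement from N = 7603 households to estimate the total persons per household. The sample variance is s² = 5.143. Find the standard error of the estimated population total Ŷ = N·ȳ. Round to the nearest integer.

1439

Var(Ŷ) = N²·Var(ȳ) = N²·(1 − n/N)·s²/n.
f = 141/7603 = 0.01854531; Var(ȳ) = 0.98145469·5.143/141 = 0.035798734.
Var(Ŷ) = 7603² · 0.035798734 = 2.0693676 × 10^6.
SE(Ŷ) = √(2.0693676 × 10^6) = 1439.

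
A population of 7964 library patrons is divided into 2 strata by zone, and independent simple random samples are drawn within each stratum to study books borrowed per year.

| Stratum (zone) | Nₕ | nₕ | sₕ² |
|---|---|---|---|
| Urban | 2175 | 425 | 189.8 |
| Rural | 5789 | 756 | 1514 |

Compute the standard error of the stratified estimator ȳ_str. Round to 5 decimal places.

Var(ȳ_str) = Σₕ Wₕ²(1 − fₕ)sₕ²/nₕ with Wₕ = Nₕ/N, N = 7964.
Urban: Wₕ = 0.27310397; term = 0.27310397²·(1 − 0.19540230)·189.8/425 = 0.02680045.
Rural: Wₕ = 0.72689603; term = 0.72689603²·(1 − 0.13059250)·1514/756 = 0.91996659.
Sum = 0.94676704.
SE = √(0.94676704) = 0.97302.

0.97302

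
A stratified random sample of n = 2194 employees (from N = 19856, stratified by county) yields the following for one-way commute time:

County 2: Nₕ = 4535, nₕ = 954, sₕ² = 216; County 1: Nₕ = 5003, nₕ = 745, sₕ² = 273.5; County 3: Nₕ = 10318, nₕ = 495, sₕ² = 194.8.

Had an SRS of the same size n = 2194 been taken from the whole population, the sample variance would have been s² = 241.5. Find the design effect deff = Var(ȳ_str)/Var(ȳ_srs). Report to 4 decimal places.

1.3311

Var(ȳ_str) = Σ Wₕ²(1−fₕ)sₕ²/nₕ with Wₕ = Nₕ/19856:
  County 2: (4535/19856)²·(1−954/4535)·216/954 = 0.0093261729
  County 1: (5003/19856)²·(1−745/5003)·273.5/745 = 0.019835981
  County 3: (10318/19856)²·(1−495/10318)·194.8/495 = 0.10116724
  → Var(ȳ_str) = 0.13032939.
Var(ȳ_srs) = (1 − 2194/19856)·241.5/2194 = 0.097910356.
deff = 0.13032939 / 0.097910356 = 1.3311.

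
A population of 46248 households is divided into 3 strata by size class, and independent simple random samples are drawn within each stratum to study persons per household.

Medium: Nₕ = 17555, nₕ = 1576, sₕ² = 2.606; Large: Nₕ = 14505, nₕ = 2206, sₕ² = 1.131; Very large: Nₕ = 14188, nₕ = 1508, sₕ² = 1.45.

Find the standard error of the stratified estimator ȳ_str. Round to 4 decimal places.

Var(ȳ_str) = Σₕ Wₕ²(1 − fₕ)sₕ²/nₕ with Wₕ = Nₕ/N, N = 46248.
Medium: Wₕ = 0.37958398; term = 0.37958398²·(1 − 0.08977499)·2.606/1576 = 2.1686163 × 10^-4.
Large: Wₕ = 0.31363518; term = 0.31363518²·(1 − 0.15208549)·1.131/2206 = 4.276207 × 10^-5.
Very large: Wₕ = 0.30678083; term = 0.30678083²·(1 − 0.10628700)·1.45/1508 = 8.0876283 × 10^-5.
Sum = 3.4049998 × 10^-4.
SE = √(3.4049998 × 10^-4) = 0.0185.

0.0185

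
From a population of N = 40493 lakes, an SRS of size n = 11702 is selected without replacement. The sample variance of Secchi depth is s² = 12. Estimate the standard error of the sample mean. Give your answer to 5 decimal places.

Under SRS without replacement, Var(ȳ) = (1 − f)·s²/n with f = n/N = 11702/40493 = 0.28898822.
Var(ȳ) = (1 − 0.28898822)·12/11702 = 0.71101178·0.0010254657 = 7.2911822 × 10^-4.
SE(ȳ) = √(7.2911822 × 10^-4) = 0.02700.

0.02700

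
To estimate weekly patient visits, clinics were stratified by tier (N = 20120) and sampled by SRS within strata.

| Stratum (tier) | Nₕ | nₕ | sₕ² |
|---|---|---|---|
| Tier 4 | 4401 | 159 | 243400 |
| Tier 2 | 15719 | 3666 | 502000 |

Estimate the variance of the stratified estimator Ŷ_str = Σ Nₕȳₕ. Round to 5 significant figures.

Var(Ŷ_str) = Σₕ Nₕ²(1 − fₕ)sₕ²/nₕ.
Tier 4: 4401²·(1 − 159/4401)·243400/159 = 2.8578898 × 10^10.
Tier 2: 15719²·(1 − 3666/15719)·502000/3666 = 2.5943665 × 10^10.
Sum = 5.4522563 × 10^10.

5.4523 × 10^10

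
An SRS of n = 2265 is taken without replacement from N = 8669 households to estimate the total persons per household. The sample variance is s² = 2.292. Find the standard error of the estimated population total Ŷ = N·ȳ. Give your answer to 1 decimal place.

237.0

Var(Ŷ) = N²·Var(ȳ) = N²·(1 − n/N)·s²/n.
f = 2265/8669 = 0.26127581; Var(ȳ) = 0.73872419·2.292/2265 = 7.4753017 × 10^-4.
Var(Ŷ) = 8669² · (7.4753017 × 10^-4) = 56178.059.
SE(Ŷ) = √(56178.059) = 237.0.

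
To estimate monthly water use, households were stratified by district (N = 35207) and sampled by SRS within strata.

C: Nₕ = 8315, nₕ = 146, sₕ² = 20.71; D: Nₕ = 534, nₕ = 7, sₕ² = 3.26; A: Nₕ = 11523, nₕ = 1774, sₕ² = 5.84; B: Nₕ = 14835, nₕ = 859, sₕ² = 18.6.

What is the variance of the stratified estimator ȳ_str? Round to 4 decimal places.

Var(ȳ_str) = Σₕ Wₕ²(1 − fₕ)sₕ²/nₕ with Wₕ = Nₕ/N, N = 35207.
C: Wₕ = 0.23617462; term = 0.23617462²·(1 − 0.01755863)·20.71/146 = 0.0077732091.
D: Wₕ = 0.01516744; term = 0.01516744²·(1 − 0.01310861)·3.26/7 = 1.0573369 × 10^-4.
A: Wₕ = 0.32729287; term = 0.32729287²·(1 − 0.15395296)·5.84/1774 = 2.9835054 × 10^-4.
B: Wₕ = 0.42136507; term = 0.42136507²·(1 − 0.05790361)·18.6/859 = 0.0036218644.
Sum = 0.011799158.

0.0118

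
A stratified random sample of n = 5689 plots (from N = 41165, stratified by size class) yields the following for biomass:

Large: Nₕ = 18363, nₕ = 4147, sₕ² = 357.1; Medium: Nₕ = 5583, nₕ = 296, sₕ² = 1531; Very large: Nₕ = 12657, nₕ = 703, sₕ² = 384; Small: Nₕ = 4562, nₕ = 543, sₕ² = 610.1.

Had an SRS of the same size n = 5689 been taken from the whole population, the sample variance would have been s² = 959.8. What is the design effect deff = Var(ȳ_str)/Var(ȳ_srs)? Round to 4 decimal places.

1.1299

Var(ȳ_str) = Σ Wₕ²(1−fₕ)sₕ²/nₕ with Wₕ = Nₕ/41165:
  Large: (18363/41165)²·(1−4147/18363)·357.1/4147 = 0.013265408
  Medium: (5583/41165)²·(1−296/5583)·1531/296 = 0.090095724
  Very large: (12657/41165)²·(1−703/12657)·384/703 = 0.048771228
  Small: (4562/41165)²·(1−543/4562)·610.1/543 = 0.012156771
  → Var(ȳ_str) = 0.16428913.
Var(ȳ_srs) = (1 − 5689/41165)·959.8/5689 = 0.14539562.
deff = 0.16428913 / 0.14539562 = 1.1299.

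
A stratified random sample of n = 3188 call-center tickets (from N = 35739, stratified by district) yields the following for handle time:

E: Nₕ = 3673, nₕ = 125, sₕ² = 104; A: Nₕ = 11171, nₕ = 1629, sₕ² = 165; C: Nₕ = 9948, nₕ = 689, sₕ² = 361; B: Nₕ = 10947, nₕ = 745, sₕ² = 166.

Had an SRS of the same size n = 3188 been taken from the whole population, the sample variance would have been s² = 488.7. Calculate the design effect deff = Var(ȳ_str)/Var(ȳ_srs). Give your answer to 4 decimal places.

0.5315

Var(ȳ_str) = Σ Wₕ²(1−fₕ)sₕ²/nₕ with Wₕ = Nₕ/35739:
  E: (3673/35739)²·(1−125/3673)·104/125 = 0.0084887369
  A: (11171/35739)²·(1−1629/11171)·165/1629 = 0.008452974
  C: (9948/35739)²·(1−689/9948)·361/689 = 0.037783575
  B: (10947/35739)²·(1−745/10947)·166/745 = 0.019482624
  → Var(ȳ_str) = 0.07420791.
Var(ȳ_srs) = (1 − 3188/35739)·488.7/3188 = 0.13961946.
deff = 0.07420791 / 0.13961946 = 0.5315.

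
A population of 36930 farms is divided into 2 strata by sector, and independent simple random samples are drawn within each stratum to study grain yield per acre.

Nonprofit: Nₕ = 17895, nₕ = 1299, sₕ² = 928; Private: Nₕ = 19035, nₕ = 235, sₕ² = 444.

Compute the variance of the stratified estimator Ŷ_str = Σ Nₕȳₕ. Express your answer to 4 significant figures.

Var(Ŷ_str) = Σₕ Nₕ²(1 − fₕ)sₕ²/nₕ.
Nonprofit: 17895²·(1 − 1299/17895)·928/1299 = 2.121651 × 10^8.
Private: 19035²·(1 − 235/19035)·444/235 = 6.761232 × 10^8.
Sum = 8.882883 × 10^8.

8.883 × 10^8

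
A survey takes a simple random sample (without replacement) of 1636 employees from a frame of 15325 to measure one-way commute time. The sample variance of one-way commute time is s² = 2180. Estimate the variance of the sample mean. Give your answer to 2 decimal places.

1.19

Under SRS without replacement, Var(ȳ) = (1 − f)·s²/n with f = n/N = 1636/15325 = 0.10675367.
Var(ȳ) = (1 − 0.10675367)·2180/1636 = 0.89324633·1.3325183 = 1.1902671.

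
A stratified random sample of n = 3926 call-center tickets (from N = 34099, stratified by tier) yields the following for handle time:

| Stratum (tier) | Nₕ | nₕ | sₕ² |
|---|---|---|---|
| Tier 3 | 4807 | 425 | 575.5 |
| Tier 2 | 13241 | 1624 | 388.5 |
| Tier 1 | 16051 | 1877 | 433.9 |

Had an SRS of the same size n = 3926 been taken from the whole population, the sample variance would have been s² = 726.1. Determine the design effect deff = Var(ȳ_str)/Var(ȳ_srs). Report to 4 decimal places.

0.6197

Var(ȳ_str) = Σ Wₕ²(1−fₕ)sₕ²/nₕ with Wₕ = Nₕ/34099:
  Tier 3: (4807/34099)²·(1−425/4807)·575.5/425 = 0.024531246
  Tier 2: (13241/34099)²·(1−1624/13241)·388.5/1624 = 0.031647287
  Tier 1: (16051/34099)²·(1−1877/16051)·433.9/1877 = 0.045231044
  → Var(ȳ_str) = 0.10140958.
Var(ȳ_srs) = (1 − 3926/34099)·726.1/3926 = 0.16365263.
deff = 0.10140958 / 0.16365263 = 0.6197.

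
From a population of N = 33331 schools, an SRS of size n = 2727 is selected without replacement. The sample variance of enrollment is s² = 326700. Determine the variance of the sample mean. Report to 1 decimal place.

110.0

Under SRS without replacement, Var(ȳ) = (1 − f)·s²/n with f = n/N = 2727/33331 = 0.08181573.
Var(ȳ) = (1 − 0.08181573)·326700/2727 = 0.91818427·119.80198 = 110.00029.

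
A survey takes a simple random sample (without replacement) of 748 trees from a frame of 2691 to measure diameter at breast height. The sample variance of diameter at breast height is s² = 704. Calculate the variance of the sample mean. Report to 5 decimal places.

0.67956

Under SRS without replacement, Var(ȳ) = (1 − f)·s²/n with f = n/N = 748/2691 = 0.27796358.
Var(ȳ) = (1 − 0.27796358)·704/748 = 0.72203642·0.94117647 = 0.67956369.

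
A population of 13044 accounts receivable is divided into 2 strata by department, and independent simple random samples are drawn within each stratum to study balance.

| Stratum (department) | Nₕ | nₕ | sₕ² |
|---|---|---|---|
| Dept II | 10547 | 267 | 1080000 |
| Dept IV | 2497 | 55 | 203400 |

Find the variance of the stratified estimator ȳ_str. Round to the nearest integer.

2710

Var(ȳ_str) = Σₕ Wₕ²(1 − fₕ)sₕ²/nₕ with Wₕ = Nₕ/N, N = 13044.
Dept II: Wₕ = 0.80857099; term = 0.80857099²·(1 − 0.02531526)·1080000/267 = 2577.5849.
Dept IV: Wₕ = 0.19142901; term = 0.19142901²·(1 − 0.02202643)·203400/55 = 132.53509.
Sum = 2710.12.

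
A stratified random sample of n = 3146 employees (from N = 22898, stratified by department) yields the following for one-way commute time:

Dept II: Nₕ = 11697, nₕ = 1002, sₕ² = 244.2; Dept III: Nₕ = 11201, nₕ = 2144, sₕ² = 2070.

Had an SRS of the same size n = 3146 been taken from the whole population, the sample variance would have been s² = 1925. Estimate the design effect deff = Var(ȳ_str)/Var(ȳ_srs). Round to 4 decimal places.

0.4641

Var(ȳ_str) = Σ Wₕ²(1−fₕ)sₕ²/nₕ with Wₕ = Nₕ/22898:
  Dept II: (11697/22898)²·(1−1002/11697)·244.2/1002 = 0.058148446
  Dept III: (11201/22898)²·(1−2144/11201)·2070/2144 = 0.18680635
  → Var(ȳ_str) = 0.2449548.
Var(ȳ_srs) = (1 − 3146/22898)·1925/3146 = 0.52781963.
deff = 0.2449548 / 0.52781963 = 0.4641.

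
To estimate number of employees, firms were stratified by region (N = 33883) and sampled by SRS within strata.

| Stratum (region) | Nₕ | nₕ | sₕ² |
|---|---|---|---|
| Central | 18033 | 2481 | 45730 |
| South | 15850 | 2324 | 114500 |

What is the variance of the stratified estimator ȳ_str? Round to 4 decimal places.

Var(ȳ_str) = Σₕ Wₕ²(1 − fₕ)sₕ²/nₕ with Wₕ = Nₕ/N, N = 33883.
Central: Wₕ = 0.53221379; term = 0.53221379²·(1 − 0.13758110)·45730/2481 = 4.5026165.
South: Wₕ = 0.46778621; term = 0.46778621²·(1 − 0.14662461)·114500/2324 = 9.200349.
Sum = 13.702966.

13.7030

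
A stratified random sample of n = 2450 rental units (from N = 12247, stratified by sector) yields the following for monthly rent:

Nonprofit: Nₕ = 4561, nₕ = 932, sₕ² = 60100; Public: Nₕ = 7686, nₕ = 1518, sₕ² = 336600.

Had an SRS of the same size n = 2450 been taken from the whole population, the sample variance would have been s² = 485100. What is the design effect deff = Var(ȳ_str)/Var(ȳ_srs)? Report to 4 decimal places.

Var(ȳ_str) = Σ Wₕ²(1−fₕ)sₕ²/nₕ with Wₕ = Nₕ/12247:
  Nonprofit: (4561/12247)²·(1−932/4561)·60100/932 = 7.1161675
  Public: (7686/12247)²·(1−1518/7686)·336600/1518 = 70.085415
  → Var(ȳ_str) = 77.201583.
Var(ȳ_srs) = (1 − 2450/12247)·485100/2450 = 158.3903.
deff = 77.201583 / 158.3903 = 0.4874.

0.4874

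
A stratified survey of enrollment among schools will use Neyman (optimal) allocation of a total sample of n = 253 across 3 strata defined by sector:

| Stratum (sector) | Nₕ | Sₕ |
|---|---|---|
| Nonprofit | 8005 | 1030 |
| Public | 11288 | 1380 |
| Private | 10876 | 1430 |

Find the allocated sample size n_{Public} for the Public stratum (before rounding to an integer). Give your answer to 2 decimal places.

Neyman allocation: nₕ = n·NₕSₕ / Σⱼ NⱼSⱼ.
Σ NⱼSⱼ = 8005·1030 + 11288·1380 + 10876·1430 = 3.937527 × 10^7.
n_{Public} = 253·11288·1380 / (3.937527 × 10^7) = 100.09.

100.09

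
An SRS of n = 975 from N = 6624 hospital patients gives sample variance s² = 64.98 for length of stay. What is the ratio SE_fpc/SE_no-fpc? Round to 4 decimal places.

0.9235

f = n/N = 975/6624 = 0.14719203.
SE_no-fpc = √(s²/n) = 0.25815916; SE_fpc = √((1−f)s²/n) = 0.2384038.
Ratio = √(1−f) = 0.92347603.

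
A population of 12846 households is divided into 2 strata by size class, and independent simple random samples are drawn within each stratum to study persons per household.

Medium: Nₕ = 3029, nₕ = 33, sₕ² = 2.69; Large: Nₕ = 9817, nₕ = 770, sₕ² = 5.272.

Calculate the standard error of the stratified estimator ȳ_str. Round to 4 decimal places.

Var(ȳ_str) = Σₕ Wₕ²(1 − fₕ)sₕ²/nₕ with Wₕ = Nₕ/N, N = 12846.
Medium: Wₕ = 0.23579324; term = 0.23579324²·(1 − 0.01089468)·2.69/33 = 0.0044827404.
Large: Wₕ = 0.76420676; term = 0.76420676²·(1 − 0.07843537)·5.272/770 = 0.0036849553.
Sum = 0.0081676957.
SE = √(0.0081676957) = 0.0904.

0.0904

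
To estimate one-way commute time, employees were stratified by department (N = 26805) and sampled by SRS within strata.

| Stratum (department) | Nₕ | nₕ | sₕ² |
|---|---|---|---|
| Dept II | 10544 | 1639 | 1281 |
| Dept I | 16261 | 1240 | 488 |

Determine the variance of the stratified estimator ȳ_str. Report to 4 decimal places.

0.2359

Var(ȳ_str) = Σₕ Wₕ²(1 − fₕ)sₕ²/nₕ with Wₕ = Nₕ/N, N = 26805.
Dept II: Wₕ = 0.39335945; term = 0.39335945²·(1 − 0.15544385)·1281/1639 = 0.10213577.
Dept I: Wₕ = 0.60664055; term = 0.60664055²·(1 − 0.07625607)·488/1240 = 0.1337866.
Sum = 0.23592237.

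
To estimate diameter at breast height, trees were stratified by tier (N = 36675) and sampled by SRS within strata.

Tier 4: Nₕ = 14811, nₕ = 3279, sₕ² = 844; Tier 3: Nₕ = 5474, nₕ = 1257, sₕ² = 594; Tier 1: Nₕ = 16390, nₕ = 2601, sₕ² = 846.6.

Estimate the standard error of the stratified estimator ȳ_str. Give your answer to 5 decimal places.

Var(ȳ_str) = Σₕ Wₕ²(1 − fₕ)sₕ²/nₕ with Wₕ = Nₕ/N, N = 36675.
Tier 4: Wₕ = 0.40384458; term = 0.40384458²·(1 − 0.22138951)·844/3279 = 0.032685099.
Tier 3: Wₕ = 0.14925699; term = 0.14925699²·(1 − 0.22963098)·594/1257 = 0.0081099713.
Tier 1: Wₕ = 0.44689843; term = 0.44689843²·(1 − 0.15869433)·846.6/2601 = 0.054690185.
Sum = 0.095485255.
SE = √(0.095485255) = 0.30901.

0.30901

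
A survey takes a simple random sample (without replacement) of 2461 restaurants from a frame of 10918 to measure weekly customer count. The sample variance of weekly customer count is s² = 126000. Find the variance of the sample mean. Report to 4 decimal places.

Under SRS without replacement, Var(ȳ) = (1 − f)·s²/n with f = n/N = 2461/10918 = 0.22540758.
Var(ȳ) = (1 − 0.22540758)·126000/2461 = 0.77459242·51.1987 = 39.658125.

39.6581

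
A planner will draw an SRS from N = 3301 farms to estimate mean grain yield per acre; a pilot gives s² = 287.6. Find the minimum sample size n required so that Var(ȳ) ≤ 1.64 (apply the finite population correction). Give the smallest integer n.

167

Without fpc, n₀ = s²/D = 287.6/1.64 = 175.3659.
With fpc, (1 − n/N)·s²/n ≤ D requires n ≥ n₀/(1 + n₀/N) = 175.3659/(1 + 175.3659/3301) = 166.5195.
Rounding up, n = 167.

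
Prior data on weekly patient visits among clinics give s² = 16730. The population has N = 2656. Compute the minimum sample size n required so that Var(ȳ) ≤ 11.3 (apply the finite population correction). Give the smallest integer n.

Without fpc, n₀ = s²/D = 16730/11.3 = 1480.5310.
With fpc, (1 − n/N)·s²/n ≤ D requires n ≥ n₀/(1 + n₀/N) = 1480.5310/(1 + 1480.5310/2656) = 950.6251.
Rounding up, n = 951.

951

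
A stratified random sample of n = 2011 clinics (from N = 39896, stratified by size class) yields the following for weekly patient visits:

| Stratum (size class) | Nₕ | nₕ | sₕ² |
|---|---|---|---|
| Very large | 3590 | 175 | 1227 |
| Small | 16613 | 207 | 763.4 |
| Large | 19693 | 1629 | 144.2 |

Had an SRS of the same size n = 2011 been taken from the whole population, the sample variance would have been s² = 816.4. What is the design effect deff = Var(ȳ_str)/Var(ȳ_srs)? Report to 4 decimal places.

1.8295

Var(ȳ_str) = Σ Wₕ²(1−fₕ)sₕ²/nₕ with Wₕ = Nₕ/39896:
  Very large: (3590/39896)²·(1−175/3590)·1227/175 = 0.054004874
  Small: (16613/39896)²·(1−207/16613)·763.4/207 = 0.63150075
  Large: (19693/39896)²·(1−1629/19693)·144.2/1629 = 0.019783871
  → Var(ȳ_str) = 0.7052895.
Var(ȳ_srs) = (1 − 2011/39896)·816.4/2011 = 0.38550398.
deff = 0.7052895 / 0.38550398 = 1.8295.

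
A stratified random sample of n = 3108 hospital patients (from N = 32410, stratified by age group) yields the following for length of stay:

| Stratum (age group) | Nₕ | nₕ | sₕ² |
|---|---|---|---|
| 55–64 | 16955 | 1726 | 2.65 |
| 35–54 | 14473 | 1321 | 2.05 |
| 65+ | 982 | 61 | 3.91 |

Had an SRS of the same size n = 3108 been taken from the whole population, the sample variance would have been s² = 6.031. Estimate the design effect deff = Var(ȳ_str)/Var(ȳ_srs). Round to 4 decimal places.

Var(ȳ_str) = Σ Wₕ²(1−fₕ)sₕ²/nₕ with Wₕ = Nₕ/32410:
  55–64: (16955/32410)²·(1−1726/16955)·2.65/1726 = 3.7741243 × 10^-4
  35–54: (14473/32410)²·(1−1321/14473)·2.05/1321 = 2.8121815 × 10^-4
  65+: (982/32410)²·(1−61/982)·3.91/61 = 5.5189947 × 10^-5
  → Var(ȳ_str) = 7.1382053 × 10^-4.
Var(ȳ_srs) = (1 − 3108/32410)·6.031/3108 = 0.0017543916.
deff = (7.1382053 × 10^-4) / 0.0017543916 = 0.4069.

0.4069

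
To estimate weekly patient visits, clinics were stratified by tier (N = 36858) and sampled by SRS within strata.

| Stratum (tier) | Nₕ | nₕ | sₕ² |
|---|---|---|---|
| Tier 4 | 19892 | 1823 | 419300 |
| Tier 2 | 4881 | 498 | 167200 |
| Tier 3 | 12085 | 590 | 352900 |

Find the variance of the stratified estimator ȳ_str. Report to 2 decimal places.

Var(ȳ_str) = Σₕ Wₕ²(1 − fₕ)sₕ²/nₕ with Wₕ = Nₕ/N, N = 36858.
Tier 4: Wₕ = 0.53969288; term = 0.53969288²·(1 − 0.09164488)·419300/1823 = 60.853734.
Tier 2: Wₕ = 0.13242715; term = 0.13242715²·(1 − 0.10202827)·167200/498 = 5.2871749.
Tier 3: Wₕ = 0.32787997; term = 0.32787997²·(1 − 0.04882085)·352900/590 = 61.163418.
Sum = 127.30433.

127.30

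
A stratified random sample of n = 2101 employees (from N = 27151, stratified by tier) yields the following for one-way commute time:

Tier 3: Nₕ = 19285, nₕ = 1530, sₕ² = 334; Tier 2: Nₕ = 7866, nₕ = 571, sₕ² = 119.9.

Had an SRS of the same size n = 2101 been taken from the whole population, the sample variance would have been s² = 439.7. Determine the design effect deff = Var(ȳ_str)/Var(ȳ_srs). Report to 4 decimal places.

Var(ȳ_str) = Σ Wₕ²(1−fₕ)sₕ²/nₕ with Wₕ = Nₕ/27151:
  Tier 3: (19285/27151)²·(1−1530/19285)·334/1530 = 0.10139667
  Tier 2: (7866/27151)²·(1−571/7866)·119.9/571 = 0.016345216
  → Var(ȳ_str) = 0.11774189.
Var(ȳ_srs) = (1 − 2101/27151)·439.7/2101 = 0.19308668.
deff = 0.11774189 / 0.19308668 = 0.6098.

0.6098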